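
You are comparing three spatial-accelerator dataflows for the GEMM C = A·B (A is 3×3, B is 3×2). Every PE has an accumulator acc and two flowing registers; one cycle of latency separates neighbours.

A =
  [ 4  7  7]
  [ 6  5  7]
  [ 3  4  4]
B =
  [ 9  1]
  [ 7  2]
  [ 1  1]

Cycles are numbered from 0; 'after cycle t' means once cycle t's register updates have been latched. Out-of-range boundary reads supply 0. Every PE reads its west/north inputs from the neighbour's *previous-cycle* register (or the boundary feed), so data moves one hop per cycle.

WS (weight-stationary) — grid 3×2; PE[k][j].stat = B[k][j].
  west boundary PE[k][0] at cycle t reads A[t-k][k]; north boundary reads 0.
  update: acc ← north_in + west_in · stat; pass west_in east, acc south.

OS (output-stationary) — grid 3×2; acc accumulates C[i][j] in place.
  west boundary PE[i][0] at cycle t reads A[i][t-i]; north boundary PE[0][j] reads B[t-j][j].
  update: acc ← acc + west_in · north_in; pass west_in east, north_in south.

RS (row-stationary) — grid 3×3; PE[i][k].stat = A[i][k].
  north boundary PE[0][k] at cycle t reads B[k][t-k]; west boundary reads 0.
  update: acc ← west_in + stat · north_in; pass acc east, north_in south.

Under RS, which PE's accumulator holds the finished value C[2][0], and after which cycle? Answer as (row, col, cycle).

(row, col, cycle) = (2, 2, 4)

RS: C[2][0] accumulates in PE[2][2]:
  c0 r2c2: 0 / 0 / 0
  c1 r2c2: 0 / 0 / 0
  c2 r2c2: 0 / 0 / 0
  c3 r2c2: 0 / 0 / 0
  c4 r2c2: 59 / 59 / 1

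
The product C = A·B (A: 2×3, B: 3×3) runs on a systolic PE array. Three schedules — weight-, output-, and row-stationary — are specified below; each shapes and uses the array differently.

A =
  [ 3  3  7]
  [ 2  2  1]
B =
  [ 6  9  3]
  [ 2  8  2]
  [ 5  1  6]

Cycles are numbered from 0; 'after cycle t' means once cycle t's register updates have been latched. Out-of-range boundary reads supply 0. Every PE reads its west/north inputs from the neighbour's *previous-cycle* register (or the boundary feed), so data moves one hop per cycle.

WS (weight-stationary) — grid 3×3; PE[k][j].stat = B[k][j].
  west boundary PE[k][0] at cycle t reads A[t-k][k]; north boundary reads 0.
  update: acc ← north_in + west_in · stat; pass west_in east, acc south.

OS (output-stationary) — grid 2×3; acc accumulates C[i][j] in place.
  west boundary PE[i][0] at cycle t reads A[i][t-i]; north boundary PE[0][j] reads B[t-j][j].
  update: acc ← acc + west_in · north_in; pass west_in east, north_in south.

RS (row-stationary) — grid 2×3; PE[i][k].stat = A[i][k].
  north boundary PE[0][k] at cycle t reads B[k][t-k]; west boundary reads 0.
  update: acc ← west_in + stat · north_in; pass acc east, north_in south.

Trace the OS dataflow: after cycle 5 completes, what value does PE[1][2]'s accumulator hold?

Tracing OS — 2×3 array, target PE[1][2]:
  [0] (0,2) acc=0 (h:0 v:0)
  [0] (1,1) acc=0 (h:0 v:0)
  [0] (1,2) acc=0 (h:0 v:0)
  [1] (0,2) acc=0 (h:0 v:0)
  [1] (1,1) acc=0 (h:0 v:0)
  [1] (1,2) acc=0 (h:0 v:0)
  [2] (0,2) acc=9 (h:3 v:3)
  [2] (1,1) acc=18 (h:2 v:9)
  [2] (1,2) acc=0 (h:0 v:0)
  [3] (0,2) acc=15 (h:3 v:2)
  [3] (1,1) acc=34 (h:2 v:8)
  [3] (1,2) acc=6 (h:2 v:3)
  [4] (0,2) acc=57 (h:7 v:6)
  [4] (1,1) acc=35 (h:1 v:1)
  [4] (1,2) acc=10 (h:2 v:2)
  [5] (0,2) acc=57 (h:0 v:0)
  [5] (1,1) acc=35 (h:0 v:0)
  [5] (1,2) acc=16 (h:1 v:6)

PE[1][2].acc = 16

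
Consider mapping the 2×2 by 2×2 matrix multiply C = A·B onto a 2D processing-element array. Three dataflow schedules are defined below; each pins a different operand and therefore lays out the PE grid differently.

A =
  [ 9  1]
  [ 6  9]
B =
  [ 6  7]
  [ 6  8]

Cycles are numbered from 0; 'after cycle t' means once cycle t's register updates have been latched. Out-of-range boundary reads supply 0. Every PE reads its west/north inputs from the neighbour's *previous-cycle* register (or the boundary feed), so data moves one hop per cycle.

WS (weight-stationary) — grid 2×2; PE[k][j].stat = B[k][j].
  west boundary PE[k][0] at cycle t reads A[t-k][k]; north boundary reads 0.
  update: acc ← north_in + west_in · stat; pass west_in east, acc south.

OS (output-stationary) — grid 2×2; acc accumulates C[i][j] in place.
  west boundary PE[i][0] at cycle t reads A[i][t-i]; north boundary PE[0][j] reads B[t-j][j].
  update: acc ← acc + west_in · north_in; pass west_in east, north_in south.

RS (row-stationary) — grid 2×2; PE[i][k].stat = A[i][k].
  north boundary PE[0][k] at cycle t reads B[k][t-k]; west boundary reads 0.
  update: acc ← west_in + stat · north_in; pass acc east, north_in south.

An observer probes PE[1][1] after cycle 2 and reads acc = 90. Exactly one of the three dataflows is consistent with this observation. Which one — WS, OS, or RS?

— WS: 2×2; PE[1][1] trace:
  step 0 · PE1,1: acc=0; fwd→0 fwd↓0
  step 1 · PE1,1: acc=0; fwd→0 fwd↓0
  step 2 · PE1,1: acc=71; fwd→1 fwd↓71
— OS: 2×2; PE[1][1] trace:
  step 0 · PE1,1: acc=0; fwd→0 fwd↓0
  step 1 · PE1,1: acc=0; fwd→0 fwd↓0
  step 2 · PE1,1: acc=42; fwd→6 fwd↓7
— RS: 2×2; PE[1][1] trace:
  step 0 · PE1,1: acc=0; fwd→0 fwd↓0
  step 1 · PE1,1: acc=0; fwd→0 fwd↓0
  step 2 · PE1,1: acc=90; fwd→90 fwd↓6

dataflow = RS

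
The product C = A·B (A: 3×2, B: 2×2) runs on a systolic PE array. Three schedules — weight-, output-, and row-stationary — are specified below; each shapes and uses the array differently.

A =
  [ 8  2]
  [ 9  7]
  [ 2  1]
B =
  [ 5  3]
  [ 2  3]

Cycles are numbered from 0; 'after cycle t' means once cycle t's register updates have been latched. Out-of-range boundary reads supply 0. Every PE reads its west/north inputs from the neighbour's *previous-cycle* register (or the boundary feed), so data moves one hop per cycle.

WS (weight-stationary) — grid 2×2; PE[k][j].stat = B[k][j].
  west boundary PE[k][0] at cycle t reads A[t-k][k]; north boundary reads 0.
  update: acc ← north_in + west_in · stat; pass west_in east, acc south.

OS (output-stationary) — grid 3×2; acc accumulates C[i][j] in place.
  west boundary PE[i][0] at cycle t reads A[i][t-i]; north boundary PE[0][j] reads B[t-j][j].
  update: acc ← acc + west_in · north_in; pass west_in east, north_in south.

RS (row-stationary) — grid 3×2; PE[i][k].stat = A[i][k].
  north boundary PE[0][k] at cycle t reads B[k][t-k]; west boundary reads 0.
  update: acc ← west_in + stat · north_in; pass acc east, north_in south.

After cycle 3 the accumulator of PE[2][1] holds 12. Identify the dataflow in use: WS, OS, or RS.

dataflow = RS

WS (2×2): PE[2][1] does not exist.
Under OS (3×2), PE[2][1]:
  c0 r2c1: 0 / 0 / 0
  c1 r2c1: 0 / 0 / 0
  c2 r2c1: 0 / 0 / 0
  c3 r2c1: 6 / 2 / 3
Under RS (3×2), PE[2][1]:
  c0 r2c1: 0 / 0 / 0
  c1 r2c1: 0 / 0 / 0
  c2 r2c1: 0 / 0 / 0
  c3 r2c1: 12 / 12 / 2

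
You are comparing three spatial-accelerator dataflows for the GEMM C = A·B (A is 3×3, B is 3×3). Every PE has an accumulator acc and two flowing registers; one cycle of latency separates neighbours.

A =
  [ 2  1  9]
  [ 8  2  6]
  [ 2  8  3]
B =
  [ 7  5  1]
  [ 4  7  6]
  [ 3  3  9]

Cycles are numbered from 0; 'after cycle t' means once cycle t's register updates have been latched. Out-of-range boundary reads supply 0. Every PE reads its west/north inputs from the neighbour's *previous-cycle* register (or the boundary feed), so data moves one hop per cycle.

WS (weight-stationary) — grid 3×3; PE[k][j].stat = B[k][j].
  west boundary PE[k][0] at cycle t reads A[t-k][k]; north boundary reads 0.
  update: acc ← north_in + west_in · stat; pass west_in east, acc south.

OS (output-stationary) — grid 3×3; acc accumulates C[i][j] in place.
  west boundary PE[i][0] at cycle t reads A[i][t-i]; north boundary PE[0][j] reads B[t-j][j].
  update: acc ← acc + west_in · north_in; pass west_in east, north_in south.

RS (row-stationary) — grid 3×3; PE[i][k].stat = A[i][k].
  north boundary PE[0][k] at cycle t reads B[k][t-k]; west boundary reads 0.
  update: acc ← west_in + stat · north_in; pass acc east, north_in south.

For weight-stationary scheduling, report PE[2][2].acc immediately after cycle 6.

PE[2][2].acc = 77

WS on a 3×3 grid — tracing PE[2][2] and its feeders:
  c0 r1c2: 0 / 0 / 0
  c0 r2c1: 0 / 0 / 0
  c0 r2c2: 0 / 0 / 0
  c1 r1c2: 0 / 0 / 0
  c1 r2c1: 0 / 0 / 0
  c1 r2c2: 0 / 0 / 0
  c2 r1c2: 0 / 0 / 0
  c2 r2c1: 0 / 0 / 0
  c2 r2c2: 0 / 0 / 0
  c3 r1c2: 8 / 1 / 8
  c3 r2c1: 44 / 9 / 44
  c3 r2c2: 0 / 0 / 0
  c4 r1c2: 20 / 2 / 20
  c4 r2c1: 72 / 6 / 72
  c4 r2c2: 89 / 9 / 89
  c5 r1c2: 50 / 8 / 50
  c5 r2c1: 75 / 3 / 75
  c5 r2c2: 74 / 6 / 74
  c6 r1c2: 0 / 0 / 0
  c6 r2c1: 0 / 0 / 0
  c6 r2c2: 77 / 3 / 77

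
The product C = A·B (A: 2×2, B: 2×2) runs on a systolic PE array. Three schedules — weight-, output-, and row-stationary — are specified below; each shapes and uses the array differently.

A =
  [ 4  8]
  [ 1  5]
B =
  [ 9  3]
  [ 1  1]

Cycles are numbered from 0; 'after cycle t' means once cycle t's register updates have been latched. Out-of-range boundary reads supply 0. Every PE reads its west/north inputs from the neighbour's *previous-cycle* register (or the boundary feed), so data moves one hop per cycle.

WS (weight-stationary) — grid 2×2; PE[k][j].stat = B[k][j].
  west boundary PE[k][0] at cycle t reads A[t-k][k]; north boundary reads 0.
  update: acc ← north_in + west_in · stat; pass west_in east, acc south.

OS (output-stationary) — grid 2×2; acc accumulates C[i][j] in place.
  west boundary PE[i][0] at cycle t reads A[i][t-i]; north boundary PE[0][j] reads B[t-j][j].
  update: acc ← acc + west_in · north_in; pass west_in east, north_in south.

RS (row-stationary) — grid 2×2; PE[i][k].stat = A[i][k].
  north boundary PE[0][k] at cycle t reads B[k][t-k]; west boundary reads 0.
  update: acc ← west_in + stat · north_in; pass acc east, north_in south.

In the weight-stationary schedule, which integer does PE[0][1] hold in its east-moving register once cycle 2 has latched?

Tracing WS — 2×2 array, target PE[0][1]:
  0: (0,0).acc=36  regs=<4,36>
  0: (0,1).acc=0  regs=<0,0>
  1: (0,0).acc=9  regs=<1,9>
  1: (0,1).acc=12  regs=<4,12>
  2: (0,0).acc=0  regs=<0,0>
  2: (0,1).acc=3  regs=<1,3>

register = 1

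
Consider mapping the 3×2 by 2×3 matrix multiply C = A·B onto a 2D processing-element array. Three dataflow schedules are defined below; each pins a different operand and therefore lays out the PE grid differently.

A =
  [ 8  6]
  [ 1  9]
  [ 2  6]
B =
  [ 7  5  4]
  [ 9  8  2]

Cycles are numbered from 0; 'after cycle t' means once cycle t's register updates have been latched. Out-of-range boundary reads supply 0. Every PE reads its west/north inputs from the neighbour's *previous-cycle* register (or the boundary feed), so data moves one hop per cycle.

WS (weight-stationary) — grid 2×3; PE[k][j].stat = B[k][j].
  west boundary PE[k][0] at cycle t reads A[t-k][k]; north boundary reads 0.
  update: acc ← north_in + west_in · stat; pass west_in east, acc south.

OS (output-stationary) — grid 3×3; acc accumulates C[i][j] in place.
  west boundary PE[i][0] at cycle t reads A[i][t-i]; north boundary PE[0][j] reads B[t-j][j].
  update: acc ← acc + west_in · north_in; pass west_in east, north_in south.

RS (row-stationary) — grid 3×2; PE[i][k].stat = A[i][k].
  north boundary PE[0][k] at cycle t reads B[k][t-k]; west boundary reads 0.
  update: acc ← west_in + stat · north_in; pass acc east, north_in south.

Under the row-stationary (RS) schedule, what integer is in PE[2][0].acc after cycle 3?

RS 3×2: PE[2][0] cycle-by-cycle (with neighbour feeds):
  cycle 0: PE[1][0] → acc 0, east 0, south 0
  cycle 0: PE[2][0] → acc 0, east 0, south 0
  cycle 1: PE[1][0] → acc 7, east 7, south 7
  cycle 1: PE[2][0] → acc 0, east 0, south 0
  cycle 2: PE[1][0] → acc 5, east 5, south 5
  cycle 2: PE[2][0] → acc 14, east 14, south 7
  cycle 3: PE[1][0] → acc 4, east 4, south 4
  cycle 3: PE[2][0] → acc 10, east 10, south 5

PE[2][0].acc = 10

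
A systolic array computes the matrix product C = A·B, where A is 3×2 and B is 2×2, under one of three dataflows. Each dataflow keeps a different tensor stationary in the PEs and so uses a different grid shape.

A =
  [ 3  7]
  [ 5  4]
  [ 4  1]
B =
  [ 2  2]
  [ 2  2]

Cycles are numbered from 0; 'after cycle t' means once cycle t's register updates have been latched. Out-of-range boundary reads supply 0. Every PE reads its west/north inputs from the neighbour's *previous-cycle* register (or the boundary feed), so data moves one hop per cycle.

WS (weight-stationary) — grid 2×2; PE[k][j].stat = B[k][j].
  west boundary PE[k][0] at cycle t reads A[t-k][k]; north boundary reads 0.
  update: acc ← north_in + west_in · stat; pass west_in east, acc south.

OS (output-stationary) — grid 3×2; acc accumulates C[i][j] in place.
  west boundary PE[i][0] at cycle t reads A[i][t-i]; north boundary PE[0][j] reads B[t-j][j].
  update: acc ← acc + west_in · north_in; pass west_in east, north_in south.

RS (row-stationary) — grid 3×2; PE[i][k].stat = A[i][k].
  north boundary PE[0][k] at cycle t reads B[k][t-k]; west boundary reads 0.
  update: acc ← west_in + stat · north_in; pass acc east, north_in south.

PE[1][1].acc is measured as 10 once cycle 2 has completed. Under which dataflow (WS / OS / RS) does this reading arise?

WS [2×2] PE[1][1] across cycles:
  t=0 PE[1][1]: acc=0 h=0 v=0
  t=1 PE[1][1]: acc=0 h=0 v=0
  t=2 PE[1][1]: acc=20 h=7 v=20
OS [3×2] PE[1][1] across cycles:
  t=0 PE[1][1]: acc=0 h=0 v=0
  t=1 PE[1][1]: acc=0 h=0 v=0
  t=2 PE[1][1]: acc=10 h=5 v=2
RS [3×2] PE[1][1] across cycles:
  t=0 PE[1][1]: acc=0 h=0 v=0
  t=1 PE[1][1]: acc=0 h=0 v=0
  t=2 PE[1][1]: acc=18 h=18 v=2

dataflow = OS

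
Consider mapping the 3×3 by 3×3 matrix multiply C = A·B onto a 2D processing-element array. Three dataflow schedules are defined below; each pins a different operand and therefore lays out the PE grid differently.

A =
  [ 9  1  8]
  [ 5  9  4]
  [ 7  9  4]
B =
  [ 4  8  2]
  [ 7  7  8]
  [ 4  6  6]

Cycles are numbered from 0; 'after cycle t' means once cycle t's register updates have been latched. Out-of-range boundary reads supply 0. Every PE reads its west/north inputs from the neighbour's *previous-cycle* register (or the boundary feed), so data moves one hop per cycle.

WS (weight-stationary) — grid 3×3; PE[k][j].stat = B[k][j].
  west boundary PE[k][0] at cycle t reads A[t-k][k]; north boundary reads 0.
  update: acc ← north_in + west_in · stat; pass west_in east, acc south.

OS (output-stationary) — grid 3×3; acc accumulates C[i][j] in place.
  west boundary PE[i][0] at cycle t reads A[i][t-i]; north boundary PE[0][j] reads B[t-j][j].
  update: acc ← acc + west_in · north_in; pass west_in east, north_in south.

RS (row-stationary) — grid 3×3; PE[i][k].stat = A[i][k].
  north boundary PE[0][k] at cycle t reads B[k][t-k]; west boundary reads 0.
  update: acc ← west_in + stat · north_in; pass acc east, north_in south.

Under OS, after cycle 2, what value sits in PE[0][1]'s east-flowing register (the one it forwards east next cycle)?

register = 1

OS on a 3×3 grid — tracing PE[0][1] and its feeders:
  cycle 0: PE[0][0] → acc 36, east 9, south 4
  cycle 0: PE[0][1] → acc 0, east 0, south 0
  cycle 1: PE[0][0] → acc 43, east 1, south 7
  cycle 1: PE[0][1] → acc 72, east 9, south 8
  cycle 2: PE[0][0] → acc 75, east 8, south 4
  cycle 2: PE[0][1] → acc 79, east 1, south 7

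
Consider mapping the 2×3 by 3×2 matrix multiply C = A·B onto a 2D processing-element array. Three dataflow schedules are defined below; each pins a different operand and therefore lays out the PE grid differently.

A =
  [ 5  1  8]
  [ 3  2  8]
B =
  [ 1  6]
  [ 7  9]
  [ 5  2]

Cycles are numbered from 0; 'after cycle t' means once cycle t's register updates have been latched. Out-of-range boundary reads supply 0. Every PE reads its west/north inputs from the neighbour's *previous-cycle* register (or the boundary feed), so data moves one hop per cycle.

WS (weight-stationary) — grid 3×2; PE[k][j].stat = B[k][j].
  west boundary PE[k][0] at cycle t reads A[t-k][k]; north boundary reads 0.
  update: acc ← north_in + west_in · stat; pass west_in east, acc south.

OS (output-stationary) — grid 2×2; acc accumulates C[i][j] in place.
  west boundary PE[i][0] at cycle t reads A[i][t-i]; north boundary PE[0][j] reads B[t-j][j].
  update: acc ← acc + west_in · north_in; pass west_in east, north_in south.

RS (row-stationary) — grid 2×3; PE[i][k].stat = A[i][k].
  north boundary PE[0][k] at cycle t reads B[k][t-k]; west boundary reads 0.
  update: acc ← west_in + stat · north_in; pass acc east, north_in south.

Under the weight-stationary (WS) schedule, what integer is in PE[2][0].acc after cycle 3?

WS (3×2). Following PE[2][0] plus its west/north inputs:
  @0  [1,0]  acc 0  |  →0  ↓0
  @0  [2,0]  acc 0  |  →0  ↓0
  @1  [1,0]  acc 12  |  →1  ↓12
  @1  [2,0]  acc 0  |  →0  ↓0
  @2  [1,0]  acc 17  |  →2  ↓17
  @2  [2,0]  acc 52  |  →8  ↓52
  @3  [1,0]  acc 0  |  →0  ↓0
  @3  [2,0]  acc 57  |  →8  ↓57

PE[2][0].acc = 57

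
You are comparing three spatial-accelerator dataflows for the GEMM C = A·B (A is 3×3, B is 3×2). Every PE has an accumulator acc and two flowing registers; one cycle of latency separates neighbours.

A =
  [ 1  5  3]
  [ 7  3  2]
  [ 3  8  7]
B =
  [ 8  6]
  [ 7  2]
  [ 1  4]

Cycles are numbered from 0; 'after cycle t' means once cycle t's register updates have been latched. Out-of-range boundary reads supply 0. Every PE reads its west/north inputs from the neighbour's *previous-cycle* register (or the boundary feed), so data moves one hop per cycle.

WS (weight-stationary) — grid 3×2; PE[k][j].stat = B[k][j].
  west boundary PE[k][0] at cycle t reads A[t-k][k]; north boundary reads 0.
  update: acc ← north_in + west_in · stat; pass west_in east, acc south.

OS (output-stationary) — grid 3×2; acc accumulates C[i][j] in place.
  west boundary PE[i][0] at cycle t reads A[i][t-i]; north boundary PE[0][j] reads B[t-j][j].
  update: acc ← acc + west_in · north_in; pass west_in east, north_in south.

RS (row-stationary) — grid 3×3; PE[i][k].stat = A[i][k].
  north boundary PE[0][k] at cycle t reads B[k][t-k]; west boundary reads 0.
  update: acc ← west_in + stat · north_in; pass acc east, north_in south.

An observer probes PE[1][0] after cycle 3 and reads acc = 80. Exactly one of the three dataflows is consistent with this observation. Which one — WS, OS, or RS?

dataflow = WS

— WS: 3×2; PE[1][0] trace:
  step 0 · PE1,0: acc=0; fwd→0 fwd↓0
  step 1 · PE1,0: acc=43; fwd→5 fwd↓43
  step 2 · PE1,0: acc=77; fwd→3 fwd↓77
  step 3 · PE1,0: acc=80; fwd→8 fwd↓80
— OS: 3×2; PE[1][0] trace:
  step 0 · PE1,0: acc=0; fwd→0 fwd↓0
  step 1 · PE1,0: acc=56; fwd→7 fwd↓8
  step 2 · PE1,0: acc=77; fwd→3 fwd↓7
  step 3 · PE1,0: acc=79; fwd→2 fwd↓1
— RS: 3×3; PE[1][0] trace:
  step 0 · PE1,0: acc=0; fwd→0 fwd↓0
  step 1 · PE1,0: acc=56; fwd→56 fwd↓8
  step 2 · PE1,0: acc=42; fwd→42 fwd↓6
  step 3 · PE1,0: acc=0; fwd→0 fwd↓0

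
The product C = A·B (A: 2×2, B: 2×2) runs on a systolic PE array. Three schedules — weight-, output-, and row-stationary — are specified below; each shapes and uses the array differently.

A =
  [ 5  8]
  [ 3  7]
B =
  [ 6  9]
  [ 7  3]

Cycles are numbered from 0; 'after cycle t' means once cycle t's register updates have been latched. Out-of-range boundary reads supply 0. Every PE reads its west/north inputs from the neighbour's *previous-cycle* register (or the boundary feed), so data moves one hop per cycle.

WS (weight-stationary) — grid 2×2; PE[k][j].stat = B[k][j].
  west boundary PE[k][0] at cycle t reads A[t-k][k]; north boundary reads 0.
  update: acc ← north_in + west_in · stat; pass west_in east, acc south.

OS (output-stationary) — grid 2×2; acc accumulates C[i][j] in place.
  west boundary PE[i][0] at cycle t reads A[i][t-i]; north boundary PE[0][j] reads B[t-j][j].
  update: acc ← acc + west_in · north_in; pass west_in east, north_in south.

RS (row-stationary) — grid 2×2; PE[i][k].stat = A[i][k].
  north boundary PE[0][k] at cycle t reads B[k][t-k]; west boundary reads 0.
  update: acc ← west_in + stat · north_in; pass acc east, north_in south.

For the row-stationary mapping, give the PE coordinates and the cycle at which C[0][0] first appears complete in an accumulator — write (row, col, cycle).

(row, col, cycle) = (0, 1, 1)

RS: C[0][0] accumulates in PE[0][1]:
  after 0 — PE[0][1] acc=0, pass-E 0, pass-S 0
  after 1 — PE[0][1] acc=86, pass-E 86, pass-S 7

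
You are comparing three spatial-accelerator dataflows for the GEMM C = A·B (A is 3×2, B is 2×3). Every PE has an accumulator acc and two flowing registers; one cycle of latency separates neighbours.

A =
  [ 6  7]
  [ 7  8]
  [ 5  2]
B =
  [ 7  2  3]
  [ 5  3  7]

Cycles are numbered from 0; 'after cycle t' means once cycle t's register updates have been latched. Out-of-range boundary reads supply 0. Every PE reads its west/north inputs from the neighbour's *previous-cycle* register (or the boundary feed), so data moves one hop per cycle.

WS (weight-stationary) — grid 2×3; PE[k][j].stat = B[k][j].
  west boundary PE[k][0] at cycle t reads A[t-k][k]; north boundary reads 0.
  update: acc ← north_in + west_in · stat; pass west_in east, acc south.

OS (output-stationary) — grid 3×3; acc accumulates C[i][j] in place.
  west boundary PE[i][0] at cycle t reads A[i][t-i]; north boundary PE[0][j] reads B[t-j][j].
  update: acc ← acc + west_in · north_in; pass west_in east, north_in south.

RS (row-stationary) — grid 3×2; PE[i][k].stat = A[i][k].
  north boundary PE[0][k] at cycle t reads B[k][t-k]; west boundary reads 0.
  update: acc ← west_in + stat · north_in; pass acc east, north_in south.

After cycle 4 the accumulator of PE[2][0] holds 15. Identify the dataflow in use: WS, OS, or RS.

WS (2×3): PE[2][0] does not exist.
OS [3×3] PE[2][0] across cycles:
  c0 r2c0: 0 / 0 / 0
  c1 r2c0: 0 / 0 / 0
  c2 r2c0: 35 / 5 / 7
  c3 r2c0: 45 / 2 / 5
  c4 r2c0: 45 / 0 / 0
RS [3×2] PE[2][0] across cycles:
  c0 r2c0: 0 / 0 / 0
  c1 r2c0: 0 / 0 / 0
  c2 r2c0: 35 / 35 / 7
  c3 r2c0: 10 / 10 / 2
  c4 r2c0: 15 / 15 / 3

dataflow = RS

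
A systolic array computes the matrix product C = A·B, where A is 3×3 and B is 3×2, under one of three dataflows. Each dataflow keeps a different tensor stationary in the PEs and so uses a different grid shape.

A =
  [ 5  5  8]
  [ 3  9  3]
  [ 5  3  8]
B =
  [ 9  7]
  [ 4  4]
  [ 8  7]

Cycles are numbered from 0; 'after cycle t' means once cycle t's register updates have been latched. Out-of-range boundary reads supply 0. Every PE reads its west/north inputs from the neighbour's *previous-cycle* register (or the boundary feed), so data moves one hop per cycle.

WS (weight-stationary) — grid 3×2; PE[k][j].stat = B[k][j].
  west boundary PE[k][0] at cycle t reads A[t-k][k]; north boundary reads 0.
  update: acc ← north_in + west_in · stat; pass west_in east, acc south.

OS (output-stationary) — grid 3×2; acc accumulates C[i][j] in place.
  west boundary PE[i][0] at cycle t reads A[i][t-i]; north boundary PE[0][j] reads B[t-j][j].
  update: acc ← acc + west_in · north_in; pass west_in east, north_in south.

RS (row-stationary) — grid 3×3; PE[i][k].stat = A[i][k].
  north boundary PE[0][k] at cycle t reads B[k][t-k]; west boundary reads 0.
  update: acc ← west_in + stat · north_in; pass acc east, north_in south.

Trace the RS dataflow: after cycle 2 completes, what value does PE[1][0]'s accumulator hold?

PE[1][0].acc = 21

RS (3×3). Following PE[1][0] plus its west/north inputs:
  cycle 0: PE[0][0] → acc 45, east 45, south 9
  cycle 0: PE[1][0] → acc 0, east 0, south 0
  cycle 1: PE[0][0] → acc 35, east 35, south 7
  cycle 1: PE[1][0] → acc 27, east 27, south 9
  cycle 2: PE[0][0] → acc 0, east 0, south 0
  cycle 2: PE[1][0] → acc 21, east 21, south 7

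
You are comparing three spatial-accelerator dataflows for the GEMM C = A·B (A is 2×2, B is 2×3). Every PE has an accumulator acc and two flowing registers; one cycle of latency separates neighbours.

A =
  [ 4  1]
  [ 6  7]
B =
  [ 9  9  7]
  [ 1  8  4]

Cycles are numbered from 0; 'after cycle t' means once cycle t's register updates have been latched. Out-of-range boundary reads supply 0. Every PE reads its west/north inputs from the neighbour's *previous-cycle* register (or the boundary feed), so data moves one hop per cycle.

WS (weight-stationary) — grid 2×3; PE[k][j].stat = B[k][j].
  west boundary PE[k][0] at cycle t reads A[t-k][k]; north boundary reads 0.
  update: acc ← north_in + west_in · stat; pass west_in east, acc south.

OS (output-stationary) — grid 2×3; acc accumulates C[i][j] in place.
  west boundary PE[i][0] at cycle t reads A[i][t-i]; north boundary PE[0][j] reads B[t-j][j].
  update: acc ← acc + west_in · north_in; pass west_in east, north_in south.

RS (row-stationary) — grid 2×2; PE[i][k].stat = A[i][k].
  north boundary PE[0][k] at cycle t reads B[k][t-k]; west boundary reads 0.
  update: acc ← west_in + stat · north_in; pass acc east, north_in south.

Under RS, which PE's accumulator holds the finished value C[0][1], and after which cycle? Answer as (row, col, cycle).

RS: C[0][1] accumulates in PE[0][1]:
  step 0 · PE0,1: acc=0; fwd→0 fwd↓0
  step 1 · PE0,1: acc=37; fwd→37 fwd↓1
  step 2 · PE0,1: acc=44; fwd→44 fwd↓8

(row, col, cycle) = (0, 1, 2)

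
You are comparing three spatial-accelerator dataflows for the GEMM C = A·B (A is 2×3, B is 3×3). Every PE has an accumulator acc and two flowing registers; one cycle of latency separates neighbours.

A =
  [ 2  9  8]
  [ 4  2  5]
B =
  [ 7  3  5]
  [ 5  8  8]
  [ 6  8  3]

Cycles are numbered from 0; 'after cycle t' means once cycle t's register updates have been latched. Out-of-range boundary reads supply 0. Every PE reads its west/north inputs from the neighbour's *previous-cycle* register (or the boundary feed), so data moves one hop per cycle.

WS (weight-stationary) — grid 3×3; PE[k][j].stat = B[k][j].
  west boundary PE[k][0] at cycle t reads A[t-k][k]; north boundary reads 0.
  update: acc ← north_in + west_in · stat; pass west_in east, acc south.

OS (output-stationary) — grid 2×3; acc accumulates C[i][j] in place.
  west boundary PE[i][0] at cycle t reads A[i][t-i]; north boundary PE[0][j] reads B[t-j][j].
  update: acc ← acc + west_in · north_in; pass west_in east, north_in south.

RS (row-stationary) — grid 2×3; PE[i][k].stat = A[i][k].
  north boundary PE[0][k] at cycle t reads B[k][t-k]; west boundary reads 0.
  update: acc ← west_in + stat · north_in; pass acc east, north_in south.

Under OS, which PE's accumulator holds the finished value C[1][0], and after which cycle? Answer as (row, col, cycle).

(row, col, cycle) = (1, 0, 3)

OS — PE[1][0] is where C[1][0] collects:
  cycle 0: PE[1][0] → acc 0, east 0, south 0
  cycle 1: PE[1][0] → acc 28, east 4, south 7
  cycle 2: PE[1][0] → acc 38, east 2, south 5
  cycle 3: PE[1][0] → acc 68, east 5, south 6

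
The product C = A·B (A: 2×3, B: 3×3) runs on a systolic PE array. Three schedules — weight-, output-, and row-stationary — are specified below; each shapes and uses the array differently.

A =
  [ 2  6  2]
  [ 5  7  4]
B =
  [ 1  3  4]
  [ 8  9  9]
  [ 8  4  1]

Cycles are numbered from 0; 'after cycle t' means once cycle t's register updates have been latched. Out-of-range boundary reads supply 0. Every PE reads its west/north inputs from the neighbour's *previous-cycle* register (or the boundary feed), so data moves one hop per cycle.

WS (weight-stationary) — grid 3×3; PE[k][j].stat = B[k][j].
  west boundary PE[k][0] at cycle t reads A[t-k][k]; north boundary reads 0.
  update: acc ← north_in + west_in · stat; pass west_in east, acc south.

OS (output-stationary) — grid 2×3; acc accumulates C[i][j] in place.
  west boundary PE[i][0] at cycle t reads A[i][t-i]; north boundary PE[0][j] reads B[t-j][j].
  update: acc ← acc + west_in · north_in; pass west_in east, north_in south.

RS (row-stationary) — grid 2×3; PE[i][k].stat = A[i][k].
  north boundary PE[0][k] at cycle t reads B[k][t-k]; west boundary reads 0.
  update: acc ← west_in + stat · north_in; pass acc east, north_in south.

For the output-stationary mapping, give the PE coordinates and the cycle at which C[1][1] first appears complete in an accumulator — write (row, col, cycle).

(row, col, cycle) = (1, 1, 4)

OS: C[1][1] accumulates in PE[1][1]:
  t=0 PE[1][1]: acc=0 h=0 v=0
  t=1 PE[1][1]: acc=0 h=0 v=0
  t=2 PE[1][1]: acc=15 h=5 v=3
  t=3 PE[1][1]: acc=78 h=7 v=9
  t=4 PE[1][1]: acc=94 h=4 v=4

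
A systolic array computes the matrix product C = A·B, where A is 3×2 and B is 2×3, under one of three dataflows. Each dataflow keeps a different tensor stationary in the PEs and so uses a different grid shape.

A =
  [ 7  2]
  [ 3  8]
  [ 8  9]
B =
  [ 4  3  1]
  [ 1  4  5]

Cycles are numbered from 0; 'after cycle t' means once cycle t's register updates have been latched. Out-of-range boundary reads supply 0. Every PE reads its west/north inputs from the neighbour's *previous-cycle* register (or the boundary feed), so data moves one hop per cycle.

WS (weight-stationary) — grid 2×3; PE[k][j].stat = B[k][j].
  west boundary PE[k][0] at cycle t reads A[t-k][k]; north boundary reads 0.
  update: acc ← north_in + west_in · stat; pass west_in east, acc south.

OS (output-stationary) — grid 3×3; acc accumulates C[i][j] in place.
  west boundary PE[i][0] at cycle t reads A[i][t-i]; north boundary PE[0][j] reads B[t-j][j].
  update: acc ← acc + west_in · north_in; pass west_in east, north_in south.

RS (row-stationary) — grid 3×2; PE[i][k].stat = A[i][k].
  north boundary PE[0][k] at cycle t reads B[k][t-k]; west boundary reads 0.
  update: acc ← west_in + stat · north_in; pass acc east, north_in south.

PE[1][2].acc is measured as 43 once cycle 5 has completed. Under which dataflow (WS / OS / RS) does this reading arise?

dataflow = OS

Under WS (2×3), PE[1][2]:
  step 0 · PE1,2: acc=0; fwd→0 fwd↓0
  step 1 · PE1,2: acc=0; fwd→0 fwd↓0
  step 2 · PE1,2: acc=0; fwd→0 fwd↓0
  step 3 · PE1,2: acc=17; fwd→2 fwd↓17
  step 4 · PE1,2: acc=43; fwd→8 fwd↓43
  step 5 · PE1,2: acc=53; fwd→9 fwd↓53
Under OS (3×3), PE[1][2]:
  step 0 · PE1,2: acc=0; fwd→0 fwd↓0
  step 1 · PE1,2: acc=0; fwd→0 fwd↓0
  step 2 · PE1,2: acc=0; fwd→0 fwd↓0
  step 3 · PE1,2: acc=3; fwd→3 fwd↓1
  step 4 · PE1,2: acc=43; fwd→8 fwd↓5
  step 5 · PE1,2: acc=43; fwd→0 fwd↓0
RS: PE[1][2] is outside its 3×2 grid.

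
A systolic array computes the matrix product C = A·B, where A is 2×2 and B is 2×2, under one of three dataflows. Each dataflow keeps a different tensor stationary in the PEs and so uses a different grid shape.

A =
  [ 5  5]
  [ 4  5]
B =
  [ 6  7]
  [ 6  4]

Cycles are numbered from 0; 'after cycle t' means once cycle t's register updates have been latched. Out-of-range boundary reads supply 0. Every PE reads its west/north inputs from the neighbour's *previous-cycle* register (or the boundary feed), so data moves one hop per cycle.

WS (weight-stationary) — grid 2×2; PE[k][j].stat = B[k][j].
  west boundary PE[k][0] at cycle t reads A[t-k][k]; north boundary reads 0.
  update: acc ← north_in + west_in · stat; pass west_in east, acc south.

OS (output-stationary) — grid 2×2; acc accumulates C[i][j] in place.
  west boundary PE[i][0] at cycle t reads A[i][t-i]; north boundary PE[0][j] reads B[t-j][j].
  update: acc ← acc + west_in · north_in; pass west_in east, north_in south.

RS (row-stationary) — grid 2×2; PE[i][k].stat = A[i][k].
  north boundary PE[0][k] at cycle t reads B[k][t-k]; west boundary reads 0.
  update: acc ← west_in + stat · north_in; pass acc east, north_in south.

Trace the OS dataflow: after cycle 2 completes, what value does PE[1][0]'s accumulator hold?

PE[1][0].acc = 54

Tracing OS — 2×2 array, target PE[1][0]:
  @0  [0,0]  acc 30  |  →5  ↓6
  @0  [1,0]  acc 0  |  →0  ↓0
  @1  [0,0]  acc 60  |  →5  ↓6
  @1  [1,0]  acc 24  |  →4  ↓6
  @2  [0,0]  acc 60  |  →0  ↓0
  @2  [1,0]  acc 54  |  →5  ↓6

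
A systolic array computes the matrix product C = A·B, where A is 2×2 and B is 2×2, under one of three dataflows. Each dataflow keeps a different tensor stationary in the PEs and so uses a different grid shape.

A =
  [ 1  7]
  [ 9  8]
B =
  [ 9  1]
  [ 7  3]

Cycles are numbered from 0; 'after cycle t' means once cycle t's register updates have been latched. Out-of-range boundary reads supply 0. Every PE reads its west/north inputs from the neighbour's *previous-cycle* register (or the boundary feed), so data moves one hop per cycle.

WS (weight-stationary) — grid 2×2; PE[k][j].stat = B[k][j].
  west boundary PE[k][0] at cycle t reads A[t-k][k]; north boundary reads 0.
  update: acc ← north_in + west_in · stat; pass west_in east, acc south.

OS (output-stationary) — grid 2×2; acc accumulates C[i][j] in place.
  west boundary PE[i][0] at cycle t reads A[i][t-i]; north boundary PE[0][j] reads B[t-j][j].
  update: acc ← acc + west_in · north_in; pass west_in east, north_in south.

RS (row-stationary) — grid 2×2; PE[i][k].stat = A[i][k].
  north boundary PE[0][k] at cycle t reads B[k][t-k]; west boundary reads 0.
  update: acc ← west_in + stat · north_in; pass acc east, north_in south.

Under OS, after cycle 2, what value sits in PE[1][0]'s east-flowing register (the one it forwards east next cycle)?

register = 8

Tracing OS — 2×2 array, target PE[1][0]:
  step 0 · PE0,0: acc=9; fwd→1 fwd↓9
  step 0 · PE1,0: acc=0; fwd→0 fwd↓0
  step 1 · PE0,0: acc=58; fwd→7 fwd↓7
  step 1 · PE1,0: acc=81; fwd→9 fwd↓9
  step 2 · PE0,0: acc=58; fwd→0 fwd↓0
  step 2 · PE1,0: acc=137; fwd→8 fwd↓7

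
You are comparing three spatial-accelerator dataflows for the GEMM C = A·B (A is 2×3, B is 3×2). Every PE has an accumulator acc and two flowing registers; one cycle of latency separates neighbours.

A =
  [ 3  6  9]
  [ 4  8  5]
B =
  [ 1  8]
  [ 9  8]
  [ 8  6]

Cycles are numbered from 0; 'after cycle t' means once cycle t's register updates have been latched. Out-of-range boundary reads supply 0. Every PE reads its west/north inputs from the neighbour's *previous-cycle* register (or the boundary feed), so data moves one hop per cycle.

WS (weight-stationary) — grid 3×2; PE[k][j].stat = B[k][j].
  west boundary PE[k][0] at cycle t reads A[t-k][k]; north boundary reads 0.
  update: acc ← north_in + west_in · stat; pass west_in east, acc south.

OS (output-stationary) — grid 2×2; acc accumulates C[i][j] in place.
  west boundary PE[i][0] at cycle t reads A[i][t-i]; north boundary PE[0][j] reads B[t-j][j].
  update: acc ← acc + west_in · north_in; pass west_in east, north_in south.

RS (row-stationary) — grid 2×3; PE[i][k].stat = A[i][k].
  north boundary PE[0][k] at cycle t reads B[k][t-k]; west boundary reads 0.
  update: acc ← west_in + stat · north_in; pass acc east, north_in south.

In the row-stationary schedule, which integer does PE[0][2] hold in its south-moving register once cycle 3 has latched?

register = 6

RS 2×3: PE[0][2] cycle-by-cycle (with neighbour feeds):
  @0  [0,1]  acc 0  |  →0  ↓0
  @0  [0,2]  acc 0  |  →0  ↓0
  @1  [0,1]  acc 57  |  →57  ↓9
  @1  [0,2]  acc 0  |  →0  ↓0
  @2  [0,1]  acc 72  |  →72  ↓8
  @2  [0,2]  acc 129  |  →129  ↓8
  @3  [0,1]  acc 0  |  →0  ↓0
  @3  [0,2]  acc 126  |  →126  ↓6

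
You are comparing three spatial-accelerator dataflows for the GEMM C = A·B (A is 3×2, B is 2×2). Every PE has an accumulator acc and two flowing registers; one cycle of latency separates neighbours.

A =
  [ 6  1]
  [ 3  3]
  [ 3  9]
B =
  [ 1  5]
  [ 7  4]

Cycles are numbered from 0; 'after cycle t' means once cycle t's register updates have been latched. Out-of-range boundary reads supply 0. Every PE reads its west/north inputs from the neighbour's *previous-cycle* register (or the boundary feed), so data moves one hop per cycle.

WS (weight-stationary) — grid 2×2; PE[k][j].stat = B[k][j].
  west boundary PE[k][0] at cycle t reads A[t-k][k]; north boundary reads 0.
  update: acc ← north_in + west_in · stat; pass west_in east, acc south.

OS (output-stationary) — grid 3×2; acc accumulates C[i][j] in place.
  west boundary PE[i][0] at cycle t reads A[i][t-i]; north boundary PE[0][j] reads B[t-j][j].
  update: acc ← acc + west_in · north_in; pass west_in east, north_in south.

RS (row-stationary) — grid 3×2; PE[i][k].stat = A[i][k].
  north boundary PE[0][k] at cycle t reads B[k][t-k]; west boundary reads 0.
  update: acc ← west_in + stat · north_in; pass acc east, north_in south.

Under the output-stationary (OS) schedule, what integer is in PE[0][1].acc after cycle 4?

Tracing OS — 3×2 array, target PE[0][1]:
  @0  [0,0]  acc 6  |  →6  ↓1
  @0  [0,1]  acc 0  |  →0  ↓0
  @1  [0,0]  acc 13  |  →1  ↓7
  @1  [0,1]  acc 30  |  →6  ↓5
  @2  [0,0]  acc 13  |  →0  ↓0
  @2  [0,1]  acc 34  |  →1  ↓4
  @3  [0,0]  acc 13  |  →0  ↓0
  @3  [0,1]  acc 34  |  →0  ↓0
  @4  [0,0]  acc 13  |  →0  ↓0
  @4  [0,1]  acc 34  |  →0  ↓0

PE[0][1].acc = 34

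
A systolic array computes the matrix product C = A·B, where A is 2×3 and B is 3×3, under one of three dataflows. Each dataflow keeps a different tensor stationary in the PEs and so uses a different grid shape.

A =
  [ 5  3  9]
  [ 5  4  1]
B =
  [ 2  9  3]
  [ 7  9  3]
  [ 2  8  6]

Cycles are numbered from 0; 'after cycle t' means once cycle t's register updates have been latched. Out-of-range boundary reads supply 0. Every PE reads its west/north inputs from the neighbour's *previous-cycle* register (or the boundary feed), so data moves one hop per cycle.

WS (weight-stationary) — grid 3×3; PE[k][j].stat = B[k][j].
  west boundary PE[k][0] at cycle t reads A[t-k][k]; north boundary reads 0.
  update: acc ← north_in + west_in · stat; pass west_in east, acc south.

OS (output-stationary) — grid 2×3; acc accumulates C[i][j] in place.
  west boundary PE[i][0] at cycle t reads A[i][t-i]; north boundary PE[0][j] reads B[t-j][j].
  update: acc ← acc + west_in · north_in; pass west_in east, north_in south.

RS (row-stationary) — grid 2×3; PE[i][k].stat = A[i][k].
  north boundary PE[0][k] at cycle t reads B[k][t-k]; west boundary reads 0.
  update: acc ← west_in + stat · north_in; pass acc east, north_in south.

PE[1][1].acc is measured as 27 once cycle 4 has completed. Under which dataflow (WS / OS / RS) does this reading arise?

dataflow = RS

WS [3×3] PE[1][1] across cycles:
  0: (1,1).acc=0  regs=<0,0>
  1: (1,1).acc=0  regs=<0,0>
  2: (1,1).acc=72  regs=<3,72>
  3: (1,1).acc=81  regs=<4,81>
  4: (1,1).acc=0  regs=<0,0>
OS [2×3] PE[1][1] across cycles:
  0: (1,1).acc=0  regs=<0,0>
  1: (1,1).acc=0  regs=<0,0>
  2: (1,1).acc=45  regs=<5,9>
  3: (1,1).acc=81  regs=<4,9>
  4: (1,1).acc=89  regs=<1,8>
RS [2×3] PE[1][1] across cycles:
  0: (1,1).acc=0  regs=<0,0>
  1: (1,1).acc=0  regs=<0,0>
  2: (1,1).acc=38  regs=<38,7>
  3: (1,1).acc=81  regs=<81,9>
  4: (1,1).acc=27  regs=<27,3>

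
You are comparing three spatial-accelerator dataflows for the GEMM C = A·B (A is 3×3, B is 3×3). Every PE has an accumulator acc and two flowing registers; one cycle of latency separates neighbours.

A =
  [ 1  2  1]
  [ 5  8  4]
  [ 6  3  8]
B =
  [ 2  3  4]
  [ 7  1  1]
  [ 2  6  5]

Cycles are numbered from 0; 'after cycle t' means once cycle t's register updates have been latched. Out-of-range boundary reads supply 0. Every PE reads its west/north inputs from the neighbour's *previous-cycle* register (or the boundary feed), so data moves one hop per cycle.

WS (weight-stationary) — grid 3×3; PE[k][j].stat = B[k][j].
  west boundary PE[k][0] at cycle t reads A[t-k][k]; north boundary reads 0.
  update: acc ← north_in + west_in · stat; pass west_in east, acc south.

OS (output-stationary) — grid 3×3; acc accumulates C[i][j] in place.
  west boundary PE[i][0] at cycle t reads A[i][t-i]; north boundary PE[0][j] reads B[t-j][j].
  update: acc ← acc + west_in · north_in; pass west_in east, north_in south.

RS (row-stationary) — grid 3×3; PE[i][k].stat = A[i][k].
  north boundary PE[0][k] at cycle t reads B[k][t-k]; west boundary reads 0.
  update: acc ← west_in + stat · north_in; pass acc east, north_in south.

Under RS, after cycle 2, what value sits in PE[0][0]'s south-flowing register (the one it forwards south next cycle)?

register = 4

Tracing RS — 3×3 array, target PE[0][0]:
  [0] (0,0) acc=2 (h:2 v:2)
  [1] (0,0) acc=3 (h:3 v:3)
  [2] (0,0) acc=4 (h:4 v:4)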